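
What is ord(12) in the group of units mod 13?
2

13 is prime, so ord(12) divides φ(13) = 12.
Divisors of 12: 1, 2, 3, 4, 6, 12.
Repeated squaring: 12^1 ≡ 12, 12^2 ≡ 1, 12^4 ≡ 1, 12^8 ≡ 1 (mod 13).
Test 12^d mod 13 for each divisor d in increasing order:
12^1 ≡ 12
12^2 ≡ 1  ← first divisor giving 1
The order is 2.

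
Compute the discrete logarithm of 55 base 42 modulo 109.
75

Baby-step giant-step with step n = ⌈√109⌉ = 11.
Baby steps 42^j mod 109 (j:value) for j=0..10: 0:1, 1:42, 2:20, 3:77, 4:73, 5:14, 6:43, 7:62, 8:97, 9:41, 10:87.
Giant-step multiplier: 42^(-11) ≡ 42^(108-11) = 42^97 ≡ 44 (mod 109).
Giant steps γ_i = 55·44^i mod 109: γ_0=55, γ_1=22, γ_2=96, γ_3=82, γ_4=11, γ_5=48, γ_6=41 (in table at j=9).
x = i·n + j = 6·11 + 9 = 75.
Check: 42^75 ≡ 55 (mod 109).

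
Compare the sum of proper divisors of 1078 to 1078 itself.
deficient

Proper divisors of 1078: sum = 1 + 2 + 7 + 11 + 14 + 22 + 49 + 77 + 98 + 154 + 539 = 974
Since 974 < 1078, 1078 is deficient.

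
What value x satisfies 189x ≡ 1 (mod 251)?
85

gcd(189, 251) = 1, so the inverse exists.
Extended Euclidean algorithm on (251, 189):
251 = 1 × 189 + 62  ⟹  62 = (1)·251 + (-1)·189
189 = 3 × 62 + 3  ⟹  3 = (-3)·251 + (4)·189
62 = 20 × 3 + 2  ⟹  2 = (61)·251 + (-81)·189
3 = 1 × 2 + 1  ⟹  1 = (-64)·251 + (85)·189
So (85)·189 ≡ 1 (mod 251), i.e. 189^(-1) ≡ 85 (mod 251).
Check: 189 × 85 = 16065 ≡ 1 (mod 251)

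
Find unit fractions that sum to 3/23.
1/8 + 1/184

Greedy algorithm:
3/23: ceiling(23/3) = 8, use 1/8
1/184: ceiling(184/1) = 184, use 1/184
Result: 3/23 = 1/8 + 1/184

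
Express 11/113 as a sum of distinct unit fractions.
1/11 + 1/156 + 1/38782 + 1/3760070028

Greedy algorithm:
11/113: ceiling(113/11) = 11, use 1/11
8/1243: ceiling(1243/8) = 156, use 1/156
5/193908: ceiling(193908/5) = 38782, use 1/38782
1/3760070028: ceiling(3760070028/1) = 3760070028, use 1/3760070028
Result: 11/113 = 1/11 + 1/156 + 1/38782 + 1/3760070028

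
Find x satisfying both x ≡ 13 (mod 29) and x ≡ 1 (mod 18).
361

Using Chinese Remainder Theorem:
M = 29 × 18 = 522
M1 = 18, M2 = 29
y1 = 18^(-1) mod 29 = 21
y2 = 29^(-1) mod 18 = 5
x = (13×18×21 + 1×29×5) mod 522 = 361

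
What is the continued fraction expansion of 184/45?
[4; 11, 4]

Euclidean algorithm steps:
184 = 4 × 45 + 4
45 = 11 × 4 + 1
4 = 4 × 1 + 0
Continued fraction: [4; 11, 4]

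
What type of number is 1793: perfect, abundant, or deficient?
deficient

Proper divisors of 1793: sum = 1 + 11 + 163 = 175
Since 175 < 1793, 1793 is deficient.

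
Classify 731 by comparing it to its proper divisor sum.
deficient

Proper divisors of 731: sum = 1 + 17 + 43 = 61
Since 61 < 731, 731 is deficient.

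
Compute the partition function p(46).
105558

p(n) counts ways to write n as a sum of positive integers (order ignored).
Euler's pentagonal recurrence: p(k) = p(k-1) + p(k-2) - p(k-5) - p(k-7) + p(k-12) + p(k-15) - ... (offsets j(3j∓1)/2, signs ++--, p(0)=1, p(<0)=0).
DP table for k = 0..45: p(0)=1, p(1)=1, p(2)=2, p(3)=3, p(4)=5, p(5)=7, p(6)=11, p(7)=15, p(8)=22, p(9)=30, p(10)=42, p(11)=56, p(12)=77, p(13)=101, p(14)=135, p(15)=176, p(16)=231, p(17)=297, p(18)=385, p(19)=490, p(20)=627, p(21)=792, p(22)=1002, p(23)=1255, p(24)=1575, p(25)=1958, p(26)=2436, p(27)=3010, p(28)=3718, p(29)=4565, p(30)=5604, p(31)=6842, p(32)=8349, p(33)=10143, p(34)=12310, p(35)=14883, p(36)=17977, p(37)=21637, p(38)=26015, p(39)=31185, p(40)=37338, p(41)=44583, p(42)=53174, p(43)=63261, p(44)=75175, p(45)=89134.
Final step: p(46) = p(45) + p(44) - p(41) - p(39) + p(34) + p(31) - p(24) - p(20) + p(11) + p(6)
= 89134 + 75175 - 44583 - 31185 + 12310 + 6842 - 1575 - 627 + 56 + 11
= 105558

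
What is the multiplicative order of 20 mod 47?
46

47 is prime, so ord(20) divides φ(47) = 46.
Divisors of 46: 1, 2, 23, 46.
Repeated squaring: 20^1 ≡ 20, 20^2 ≡ 24, 20^4 ≡ 12, 20^8 ≡ 3, 20^16 ≡ 9, 20^32 ≡ 34 (mod 47).
Test 20^d mod 47 for each divisor d in increasing order:
20^1 ≡ 20
20^2 ≡ 24
20^23 = 20^16·20^4·20^2·20^1 ≡ 46
20^46 = 20^32·20^8·20^4·20^2 ≡ 1  ← first divisor giving 1
The order is 46.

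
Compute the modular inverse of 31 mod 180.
151

gcd(31, 180) = 1, so the inverse exists.
Extended Euclidean algorithm on (180, 31):
180 = 5 × 31 + 25  ⟹  25 = (1)·180 + (-5)·31
31 = 1 × 25 + 6  ⟹  6 = (-1)·180 + (6)·31
25 = 4 × 6 + 1  ⟹  1 = (5)·180 + (-29)·31
So (-29)·31 ≡ 1 (mod 180), i.e. 31^(-1) ≡ -29 ≡ 151 (mod 180).
Check: 31 × 151 = 4681 ≡ 1 (mod 180)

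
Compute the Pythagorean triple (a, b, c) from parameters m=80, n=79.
(159, 12640, 12641)

Euclid's formula: a = m² - n², b = 2mn, c = m² + n²
m = 80, n = 79
a = 80² - 79² = 6400 - 6241 = 159
b = 2 × 80 × 79 = 12640
c = 80² + 79² = 6400 + 6241 = 12641
Verification: 159² + 12640² = 25281 + 159769600 = 159794881 = 12641² ✓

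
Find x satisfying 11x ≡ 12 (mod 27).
x ≡ 6 (mod 27)

gcd(11, 27) = 1, which divides 12, so solutions exist.
Find 11^(-1) mod 27 by the extended Euclidean algorithm:
27 = 2 × 11 + 5  ⟹  5 = (1)·27 + (-2)·11
11 = 2 × 5 + 1  ⟹  1 = (-2)·27 + (5)·11
So (5)·11 ≡ 1 (mod 27), i.e. 11^(-1) ≡ 5 (mod 27).
x ≡ 5 × 12 = 60 ≡ 6 (mod 27).
Check: 11 × 6 = 66 ≡ 12 (mod 27).
Unique solution: x ≡ 6 (mod 27)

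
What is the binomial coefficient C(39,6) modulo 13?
0

Using Lucas' theorem:
Write n=39 and k=6 in base 13:
n in base 13: [3, 0]
k in base 13: [0, 6]
C(39,6) mod 13 = ∏ C(n_i, k_i) mod 13
Digit binomials (mod 13): C(3,0) = 1; C(0,6) = 0 (k_i > n_i)
Product: 1 × 0 = 0 ≡ 0 (mod 13)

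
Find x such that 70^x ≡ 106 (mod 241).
36

Baby-step giant-step with step n = ⌈√241⌉ = 16.
Baby steps 70^j mod 241 (j:value) for j=0..15: 0:1, 1:70, 2:80, 3:57, 4:134, 5:222, 6:116, 7:167, 8:122, 9:105, 10:120, 11:206, 12:201, 13:92, 14:174, 15:130.
Giant-step multiplier: 70^(-16) ≡ 70^(240-16) = 70^224 ≡ 54 (mod 241).
Giant steps γ_i = 106·54^i mod 241: γ_0=106, γ_1=181, γ_2=134 (in table at j=4).
x = i·n + j = 2·16 + 4 = 36.
Check: 70^36 ≡ 106 (mod 241).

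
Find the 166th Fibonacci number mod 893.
478

Matrix identity: Q^n = [[F_(n+1), F_n], [F_n, F_(n-1)]] with Q = [[1,1],[1,0]].
n = 166 = 10100110₂. Square-and-multiply, entries mod 893:
Q^1 = [[1,1],[1,0]]
Q^2 = (Q^1)² = [[2,1],[1,1]]
Q^5 = (Q^2)²·Q = [[8,5],[5,3]]
Q^10 = (Q^5)² = [[89,55],[55,34]]
Q^20 = (Q^10)² = [[230,514],[514,609]]
Q^41 = (Q^20)²·Q = [[8,81],[81,820]]
Q^83 = (Q^41)²·Q = [[467,374],[374,93]]
Q^166 = (Q^83)² = [[765,478],[478,287]]
F_166 mod 893 = Q^166[0][1] = 478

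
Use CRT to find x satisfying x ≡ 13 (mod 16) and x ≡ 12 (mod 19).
221

Using Chinese Remainder Theorem:
M = 16 × 19 = 304
M1 = 19, M2 = 16
y1 = 19^(-1) mod 16 = 11
y2 = 16^(-1) mod 19 = 6
x = (13×19×11 + 12×16×6) mod 304 = 221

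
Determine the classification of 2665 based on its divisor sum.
deficient

Proper divisors of 2665: sum = 1 + 5 + 13 + 41 + 65 + 205 + 533 = 863
Since 863 < 2665, 2665 is deficient.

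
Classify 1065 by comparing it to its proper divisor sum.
deficient

Proper divisors of 1065: sum = 1 + 3 + 5 + 15 + 71 + 213 + 355 = 663
Since 663 < 1065, 1065 is deficient.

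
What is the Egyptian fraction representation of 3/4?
1/2 + 1/4

Greedy algorithm:
3/4: ceiling(4/3) = 2, use 1/2
1/4: ceiling(4/1) = 4, use 1/4
Result: 3/4 = 1/2 + 1/4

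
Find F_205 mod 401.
5

Matrix identity: Q^n = [[F_(n+1), F_n], [F_n, F_(n-1)]] with Q = [[1,1],[1,0]].
n = 205 = 11001101₂. Square-and-multiply, entries mod 401:
Q^1 = [[1,1],[1,0]]
Q^3 = (Q^1)²·Q = [[3,2],[2,1]]
Q^6 = (Q^3)² = [[13,8],[8,5]]
Q^12 = (Q^6)² = [[233,144],[144,89]]
Q^25 = (Q^12)²·Q = [[291,38],[38,253]]
Q^51 = (Q^25)²·Q = [[131,311],[311,221]]
Q^102 = (Q^51)² = [[399,400],[400,400]]
Q^205 = (Q^102)²·Q = [[8,5],[5,3]]
F_205 mod 401 = Q^205[0][1] = 5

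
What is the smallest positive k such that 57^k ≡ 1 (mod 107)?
53

107 is prime, so ord(57) divides φ(107) = 106.
Divisors of 106: 1, 2, 53, 106.
Repeated squaring: 57^1 ≡ 57, 57^2 ≡ 39, 57^4 ≡ 23, 57^8 ≡ 101, 57^16 ≡ 36, 57^32 ≡ 12, 57^64 ≡ 37 (mod 107).
Test 57^d mod 107 for each divisor d in increasing order:
57^1 ≡ 57
57^2 ≡ 39
57^53 = 57^32·57^16·57^4·57^1 ≡ 1  ← first divisor giving 1
The order is 53.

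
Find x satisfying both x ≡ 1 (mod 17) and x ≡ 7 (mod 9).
52

Using Chinese Remainder Theorem:
M = 17 × 9 = 153
M1 = 9, M2 = 17
y1 = 9^(-1) mod 17 = 2
y2 = 17^(-1) mod 9 = 8
x = (1×9×2 + 7×17×8) mod 153 = 52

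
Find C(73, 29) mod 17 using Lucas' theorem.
0

Using Lucas' theorem:
Write n=73 and k=29 in base 17:
n in base 17: [4, 5]
k in base 17: [1, 12]
C(73,29) mod 17 = ∏ C(n_i, k_i) mod 17
Digit binomials (mod 17): C(4,1) = 4; C(5,12) = 0 (k_i > n_i)
Product: 4 × 0 = 0 ≡ 0 (mod 17)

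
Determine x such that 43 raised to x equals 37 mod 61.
33

Baby-step giant-step with step n = ⌈√61⌉ = 8.
Baby steps 43^j mod 61 (j:value) for j=0..7: 0:1, 1:43, 2:19, 3:24, 4:56, 5:29, 6:27, 7:2.
Giant-step multiplier: 43^(-8) ≡ 43^(60-8) = 43^52 ≡ 22 (mod 61).
Giant steps γ_i = 37·22^i mod 61: γ_0=37, γ_1=21, γ_2=35, γ_3=38, γ_4=43 (in table at j=1).
x = i·n + j = 4·8 + 1 = 33.
Check: 43^33 ≡ 37 (mod 61).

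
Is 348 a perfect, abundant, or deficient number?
abundant

Proper divisors of 348: sum = 1 + 2 + 3 + 4 + 6 + 12 + 29 + 58 + 87 + 116 + 174 = 492
Since 492 > 348, 348 is abundant.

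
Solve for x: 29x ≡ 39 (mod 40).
x ≡ 11 (mod 40)

gcd(29, 40) = 1, which divides 39, so solutions exist.
Find 29^(-1) mod 40 by the extended Euclidean algorithm:
40 = 1 × 29 + 11  ⟹  11 = (1)·40 + (-1)·29
29 = 2 × 11 + 7  ⟹  7 = (-2)·40 + (3)·29
11 = 1 × 7 + 4  ⟹  4 = (3)·40 + (-4)·29
7 = 1 × 4 + 3  ⟹  3 = (-5)·40 + (7)·29
4 = 1 × 3 + 1  ⟹  1 = (8)·40 + (-11)·29
So (-11)·29 ≡ 1 (mod 40), i.e. 29^(-1) ≡ -11 ≡ 29 (mod 40).
x ≡ 29 × 39 = 1131 ≡ 11 (mod 40).
Check: 29 × 11 = 319 ≡ 39 (mod 40).
Unique solution: x ≡ 11 (mod 40)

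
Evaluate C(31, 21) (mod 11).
0

Using Lucas' theorem:
Write n=31 and k=21 in base 11:
n in base 11: [2, 9]
k in base 11: [1, 10]
C(31,21) mod 11 = ∏ C(n_i, k_i) mod 11
Digit binomials (mod 11): C(2,1) = 2; C(9,10) = 0 (k_i > n_i)
Product: 2 × 0 = 0 ≡ 0 (mod 11)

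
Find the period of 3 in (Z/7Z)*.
6

7 is prime, so ord(3) divides φ(7) = 6.
Divisors of 6: 1, 2, 3, 6.
Repeated squaring: 3^1 ≡ 3, 3^2 ≡ 2, 3^4 ≡ 4 (mod 7).
Test 3^d mod 7 for each divisor d in increasing order:
3^1 ≡ 3
3^2 ≡ 2
3^3 = 3^2·3^1 ≡ 6
3^6 = 3^4·3^2 ≡ 1  ← first divisor giving 1
The order is 6.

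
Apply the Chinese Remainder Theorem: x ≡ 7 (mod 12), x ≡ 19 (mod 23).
19

Using Chinese Remainder Theorem:
M = 12 × 23 = 276
M1 = 23, M2 = 12
y1 = 23^(-1) mod 12 = 11
y2 = 12^(-1) mod 23 = 2
x = (7×23×11 + 19×12×2) mod 276 = 19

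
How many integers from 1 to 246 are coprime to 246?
80

246 = 2 × 3 × 41
φ(n) = n × ∏(1 - 1/p) for each prime p dividing n
φ(246) = 246 × (1 - 1/2) × (1 - 1/3) × (1 - 1/41) = 80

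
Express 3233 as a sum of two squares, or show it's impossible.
23² + 52² (a=23, b=52)

Factorization: 3233 = 53 × 61
By Fermat: n is sum of two squares iff every prime p ≡ 3 (mod 4) appears to even power.
All primes ≡ 3 (mod 4) appear to even power.
Search a = 0, 1, 2, … for 3233 - a² a perfect square: first hit at a = 23: 3233 - 529 = 2704 = 52².
3233 = 23² + 52² = 529 + 2704 ✓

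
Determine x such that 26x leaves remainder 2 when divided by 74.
x ≡ 20 (mod 37)

gcd(26, 74) = 2, which divides 2, so solutions exist.
Divide through by 2: 13x ≡ 1 (mod 37).
Find 13^(-1) mod 37 by the extended Euclidean algorithm:
37 = 2 × 13 + 11  ⟹  11 = (1)·37 + (-2)·13
13 = 1 × 11 + 2  ⟹  2 = (-1)·37 + (3)·13
11 = 5 × 2 + 1  ⟹  1 = (6)·37 + (-17)·13
So (-17)·13 ≡ 1 (mod 37), i.e. 13^(-1) ≡ -17 ≡ 20 (mod 37).
x ≡ 20 × 1 = 20 ≡ 20 (mod 37).
Check: 26 × 20 = 520 ≡ 2 (mod 74).
x ≡ 20 (mod 37), giving 2 solutions mod 74.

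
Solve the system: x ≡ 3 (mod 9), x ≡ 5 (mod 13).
57

Using Chinese Remainder Theorem:
M = 9 × 13 = 117
M1 = 13, M2 = 9
y1 = 13^(-1) mod 9 = 7
y2 = 9^(-1) mod 13 = 3
x = (3×13×7 + 5×9×3) mod 117 = 57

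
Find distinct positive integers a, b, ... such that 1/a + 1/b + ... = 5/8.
1/2 + 1/8

Greedy algorithm:
5/8: ceiling(8/5) = 2, use 1/2
1/8: ceiling(8/1) = 8, use 1/8
Result: 5/8 = 1/2 + 1/8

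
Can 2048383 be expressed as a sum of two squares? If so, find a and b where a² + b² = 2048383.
Not possible

Factorization: 2048383 = 127^3
By Fermat: n is sum of two squares iff every prime p ≡ 3 (mod 4) appears to even power.
Prime(s) ≡ 3 (mod 4) with odd exponent: [(127, 3)]
Therefore 2048383 cannot be expressed as a² + b².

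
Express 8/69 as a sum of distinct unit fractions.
1/9 + 1/207

Greedy algorithm:
8/69: ceiling(69/8) = 9, use 1/9
1/207: ceiling(207/1) = 207, use 1/207
Result: 8/69 = 1/9 + 1/207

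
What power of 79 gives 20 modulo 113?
3

Baby-step giant-step with step n = ⌈√113⌉ = 11.
Baby steps 79^j mod 113 (j:value) for j=0..10: 0:1, 1:79, 2:26, 3:20, 4:111, 5:68, 6:61, 7:73, 8:4, 9:90, 10:104.
h = 20 is already in the table at j=3, so x = 3.
Check: 79^3 ≡ 20 (mod 113).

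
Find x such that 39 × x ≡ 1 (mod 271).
139

gcd(39, 271) = 1, so the inverse exists.
Extended Euclidean algorithm on (271, 39):
271 = 6 × 39 + 37  ⟹  37 = (1)·271 + (-6)·39
39 = 1 × 37 + 2  ⟹  2 = (-1)·271 + (7)·39
37 = 18 × 2 + 1  ⟹  1 = (19)·271 + (-132)·39
So (-132)·39 ≡ 1 (mod 271), i.e. 39^(-1) ≡ -132 ≡ 139 (mod 271).
Check: 39 × 139 = 5421 ≡ 1 (mod 271)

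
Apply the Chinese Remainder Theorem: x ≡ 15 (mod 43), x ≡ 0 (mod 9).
144

Using Chinese Remainder Theorem:
M = 43 × 9 = 387
M1 = 9, M2 = 43
y1 = 9^(-1) mod 43 = 24
y2 = 43^(-1) mod 9 = 4
x = (15×9×24 + 0×43×4) mod 387 = 144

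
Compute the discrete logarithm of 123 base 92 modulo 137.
104

Baby-step giant-step with step n = ⌈√137⌉ = 12.
Baby steps 92^j mod 137 (j:value) for j=0..11: 0:1, 1:92, 2:107, 3:117, 4:78, 5:52, 6:126, 7:84, 8:56, 9:83, 10:101, 11:113.
Giant-step multiplier: 92^(-12) ≡ 92^(136-12) = 92^124 ≡ 77 (mod 137).
Giant steps γ_i = 123·77^i mod 137: γ_0=123, γ_1=18, γ_2=16, γ_3=136, γ_4=60, γ_5=99, γ_6=88, γ_7=63, γ_8=56 (in table at j=8).
x = i·n + j = 8·12 + 8 = 104.
Check: 92^104 ≡ 123 (mod 137).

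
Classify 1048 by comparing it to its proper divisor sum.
deficient

Proper divisors of 1048: sum = 1 + 2 + 4 + 8 + 131 + 262 + 524 = 932
Since 932 < 1048, 1048 is deficient.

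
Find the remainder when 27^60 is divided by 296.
1

Repeated squaring. Binary of 60 = 111100.
27^1 ≡ 27 (mod 296); 27^2 ≡ 137 (mod 296); 27^4 ≡ 121 (mod 296); 27^8 ≡ 137 (mod 296); 27^16 ≡ 121 (mod 296); 27^32 ≡ 137 (mod 296)
27^60 = 27^4 × 27^8 × 27^16 × 27^32 ≡ 1 (mod 296)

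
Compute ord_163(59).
6

163 is prime, so ord(59) divides φ(163) = 162.
Divisors of 162: 1, 2, 3, 6, 9, 18, 27, 54, 81, 162.
Repeated squaring: 59^1 ≡ 59, 59^2 ≡ 58, 59^4 ≡ 104, 59^8 ≡ 58, 59^16 ≡ 104, 59^32 ≡ 58, 59^64 ≡ 104, 59^128 ≡ 58 (mod 163).
Test 59^d mod 163 for each divisor d in increasing order:
59^1 ≡ 59
59^2 ≡ 58
59^3 = 59^2·59^1 ≡ 162
59^6 = 59^4·59^2 ≡ 1  ← first divisor giving 1
The order is 6.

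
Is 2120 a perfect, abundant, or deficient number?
abundant

Proper divisors of 2120: sum = 1 + 2 + 4 + 5 + 8 + 10 + 20 + 40 + 53 + 106 + 212 + 265 + 424 + 530 + 1060 = 2740
Since 2740 > 2120, 2120 is abundant.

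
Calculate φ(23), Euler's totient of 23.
22

23 = 23
φ(n) = n × ∏(1 - 1/p) for each prime p dividing n
φ(23) = 23 × (1 - 1/23) = 22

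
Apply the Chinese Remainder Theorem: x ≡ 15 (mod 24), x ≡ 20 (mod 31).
423

Using Chinese Remainder Theorem:
M = 24 × 31 = 744
M1 = 31, M2 = 24
y1 = 31^(-1) mod 24 = 7
y2 = 24^(-1) mod 31 = 22
x = (15×31×7 + 20×24×22) mod 744 = 423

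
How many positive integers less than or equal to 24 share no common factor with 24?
8

24 = 2^3 × 3
φ(n) = n × ∏(1 - 1/p) for each prime p dividing n
φ(24) = 24 × (1 - 1/2) × (1 - 1/3) = 8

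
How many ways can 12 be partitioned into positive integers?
77

p(n) counts ways to write n as a sum of positive integers (order ignored).
Euler's pentagonal recurrence: p(k) = p(k-1) + p(k-2) - p(k-5) - p(k-7) + p(k-12) + p(k-15) - ... (offsets j(3j∓1)/2, signs ++--, p(0)=1, p(<0)=0).
DP table for k = 0..11: p(0)=1, p(1)=1, p(2)=2, p(3)=3, p(4)=5, p(5)=7, p(6)=11, p(7)=15, p(8)=22, p(9)=30, p(10)=42, p(11)=56.
Final step: p(12) = p(11) + p(10) - p(7) - p(5) + p(0)
= 56 + 42 - 15 - 7 + 1
= 77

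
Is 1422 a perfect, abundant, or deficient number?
abundant

Proper divisors of 1422: sum = 1 + 2 + 3 + 6 + 9 + 18 + 79 + 158 + 237 + 474 + 711 = 1698
Since 1698 > 1422, 1422 is abundant.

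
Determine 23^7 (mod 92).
23

Repeated squaring. Binary of 7 = 111.
23^1 ≡ 23 (mod 92); 23^2 ≡ 69 (mod 92); 23^4 ≡ 69 (mod 92)
23^7 = 23^1 × 23^2 × 23^4 ≡ 23 (mod 92)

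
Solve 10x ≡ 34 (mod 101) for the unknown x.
x ≡ 64 (mod 101)

gcd(10, 101) = 1, which divides 34, so solutions exist.
Find 10^(-1) mod 101 by the extended Euclidean algorithm:
101 = 10 × 10 + 1  ⟹  1 = (1)·101 + (-10)·10
So (-10)·10 ≡ 1 (mod 101), i.e. 10^(-1) ≡ -10 ≡ 91 (mod 101).
x ≡ 91 × 34 = 3094 ≡ 64 (mod 101).
Check: 10 × 64 = 640 ≡ 34 (mod 101).
Unique solution: x ≡ 64 (mod 101)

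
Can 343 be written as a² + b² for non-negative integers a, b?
Not possible

Factorization: 343 = 7^3
By Fermat: n is sum of two squares iff every prime p ≡ 3 (mod 4) appears to even power.
Prime(s) ≡ 3 (mod 4) with odd exponent: [(7, 3)]
Therefore 343 cannot be expressed as a² + b².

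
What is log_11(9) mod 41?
10

Baby-step giant-step with step n = ⌈√41⌉ = 7.
Baby steps 11^j mod 41 (j:value) for j=0..6: 0:1, 1:11, 2:39, 3:19, 4:4, 5:3, 6:33.
Giant-step multiplier: 11^(-7) ≡ 11^(40-7) = 11^33 ≡ 34 (mod 41).
Giant steps γ_i = 9·34^i mod 41: γ_0=9, γ_1=19 (in table at j=3).
x = i·n + j = 1·7 + 3 = 10.
Check: 11^10 ≡ 9 (mod 41).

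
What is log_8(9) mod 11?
2

Baby-step giant-step with step n = ⌈√11⌉ = 4.
Baby steps 8^j mod 11 (j:value) for j=0..3: 0:1, 1:8, 2:9, 3:6.
h = 9 is already in the table at j=2, so x = 2.
Check: 8^2 ≡ 9 (mod 11).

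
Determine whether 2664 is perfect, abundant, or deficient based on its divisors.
abundant

Proper divisors of 2664: sum = 1 + 2 + 3 + 4 + 6 + 8 + 9 + 12 + ... + 444 + 666 + 888 + 1332 (23 divisors) = 4746
Since 4746 > 2664, 2664 is abundant.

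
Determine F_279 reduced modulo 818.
688

Matrix identity: Q^n = [[F_(n+1), F_n], [F_n, F_(n-1)]] with Q = [[1,1],[1,0]].
n = 279 = 100010111₂. Square-and-multiply, entries mod 818:
Q^1 = [[1,1],[1,0]]
Q^2 = (Q^1)² = [[2,1],[1,1]]
Q^4 = (Q^2)² = [[5,3],[3,2]]
Q^8 = (Q^4)² = [[34,21],[21,13]]
Q^17 = (Q^8)²·Q = [[130,779],[779,169]]
Q^34 = (Q^17)² = [[425,609],[609,634]]
Q^69 = (Q^34)²·Q = [[521,174],[174,347]]
Q^139 = (Q^69)²·Q = [[395,693],[693,520]]
Q^279 = (Q^139)²·Q = [[15,688],[688,145]]
F_279 mod 818 = Q^279[0][1] = 688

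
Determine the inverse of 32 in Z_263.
74

gcd(32, 263) = 1, so the inverse exists.
Extended Euclidean algorithm on (263, 32):
263 = 8 × 32 + 7  ⟹  7 = (1)·263 + (-8)·32
32 = 4 × 7 + 4  ⟹  4 = (-4)·263 + (33)·32
7 = 1 × 4 + 3  ⟹  3 = (5)·263 + (-41)·32
4 = 1 × 3 + 1  ⟹  1 = (-9)·263 + (74)·32
So (74)·32 ≡ 1 (mod 263), i.e. 32^(-1) ≡ 74 (mod 263).
Check: 32 × 74 = 2368 ≡ 1 (mod 263)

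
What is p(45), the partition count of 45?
89134

p(n) counts ways to write n as a sum of positive integers (order ignored).
Euler's pentagonal recurrence: p(k) = p(k-1) + p(k-2) - p(k-5) - p(k-7) + p(k-12) + p(k-15) - ... (offsets j(3j∓1)/2, signs ++--, p(0)=1, p(<0)=0).
DP table for k = 0..44: p(0)=1, p(1)=1, p(2)=2, p(3)=3, p(4)=5, p(5)=7, p(6)=11, p(7)=15, p(8)=22, p(9)=30, p(10)=42, p(11)=56, p(12)=77, p(13)=101, p(14)=135, p(15)=176, p(16)=231, p(17)=297, p(18)=385, p(19)=490, p(20)=627, p(21)=792, p(22)=1002, p(23)=1255, p(24)=1575, p(25)=1958, p(26)=2436, p(27)=3010, p(28)=3718, p(29)=4565, p(30)=5604, p(31)=6842, p(32)=8349, p(33)=10143, p(34)=12310, p(35)=14883, p(36)=17977, p(37)=21637, p(38)=26015, p(39)=31185, p(40)=37338, p(41)=44583, p(42)=53174, p(43)=63261, p(44)=75175.
Final step: p(45) = p(44) + p(43) - p(40) - p(38) + p(33) + p(30) - p(23) - p(19) + p(10) + p(5)
= 75175 + 63261 - 37338 - 26015 + 10143 + 5604 - 1255 - 490 + 42 + 7
= 89134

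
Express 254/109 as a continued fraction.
[2; 3, 36]

Euclidean algorithm steps:
254 = 2 × 109 + 36
109 = 3 × 36 + 1
36 = 36 × 1 + 0
Continued fraction: [2; 3, 36]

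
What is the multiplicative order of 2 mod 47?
23

47 is prime, so ord(2) divides φ(47) = 46.
Divisors of 46: 1, 2, 23, 46.
Repeated squaring: 2^1 ≡ 2, 2^2 ≡ 4, 2^4 ≡ 16, 2^8 ≡ 21, 2^16 ≡ 18, 2^32 ≡ 42 (mod 47).
Test 2^d mod 47 for each divisor d in increasing order:
2^1 ≡ 2
2^2 ≡ 4
2^23 = 2^16·2^4·2^2·2^1 ≡ 1  ← first divisor giving 1
The order is 23.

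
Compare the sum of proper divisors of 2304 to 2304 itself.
abundant

Proper divisors of 2304: sum = 1 + 2 + 3 + 4 + 6 + 8 + 9 + 12 + ... + 384 + 576 + 768 + 1152 (26 divisors) = 4339
Since 4339 > 2304, 2304 is abundant.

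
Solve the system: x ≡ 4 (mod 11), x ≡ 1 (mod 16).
81

Using Chinese Remainder Theorem:
M = 11 × 16 = 176
M1 = 16, M2 = 11
y1 = 16^(-1) mod 11 = 9
y2 = 11^(-1) mod 16 = 3
x = (4×16×9 + 1×11×3) mod 176 = 81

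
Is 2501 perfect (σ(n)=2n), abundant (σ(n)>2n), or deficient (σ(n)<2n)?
deficient

Proper divisors of 2501: sum = 1 + 41 + 61 = 103
Since 103 < 2501, 2501 is deficient.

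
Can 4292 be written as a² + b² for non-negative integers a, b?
14² + 64² (a=14, b=64)

Factorization: 4292 = 2^2 × 29 × 37
By Fermat: n is sum of two squares iff every prime p ≡ 3 (mod 4) appears to even power.
All primes ≡ 3 (mod 4) appear to even power.
Search a = 0, 1, 2, … for 4292 - a² a perfect square: first hit at a = 14: 4292 - 196 = 4096 = 64².
4292 = 14² + 64² = 196 + 4096 ✓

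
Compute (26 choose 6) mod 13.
0

Using Lucas' theorem:
Write n=26 and k=6 in base 13:
n in base 13: [2, 0]
k in base 13: [0, 6]
C(26,6) mod 13 = ∏ C(n_i, k_i) mod 13
Digit binomials (mod 13): C(2,0) = 1; C(0,6) = 0 (k_i > n_i)
Product: 1 × 0 = 0 ≡ 0 (mod 13)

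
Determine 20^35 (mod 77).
34

Repeated squaring. Binary of 35 = 100011.
20^1 ≡ 20 (mod 77); 20^2 ≡ 15 (mod 77); 20^4 ≡ 71 (mod 77); 20^8 ≡ 36 (mod 77); 20^16 ≡ 64 (mod 77); 20^32 ≡ 15 (mod 77)
20^35 = 20^1 × 20^2 × 20^32 ≡ 34 (mod 77)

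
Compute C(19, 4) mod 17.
0

Using Lucas' theorem:
Write n=19 and k=4 in base 17:
n in base 17: [1, 2]
k in base 17: [0, 4]
C(19,4) mod 17 = ∏ C(n_i, k_i) mod 17
Digit binomials (mod 17): C(1,0) = 1; C(2,4) = 0 (k_i > n_i)
Product: 1 × 0 = 0 ≡ 0 (mod 17)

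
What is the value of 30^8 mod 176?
16

Repeated squaring. Binary of 8 = 1000.
30^1 ≡ 30 (mod 176); 30^2 ≡ 20 (mod 176); 30^4 ≡ 48 (mod 176); 30^8 ≡ 16 (mod 176)
30^8 = 30^8 ≡ 16 (mod 176)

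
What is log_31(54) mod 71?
14

Baby-step giant-step with step n = ⌈√71⌉ = 9.
Baby steps 31^j mod 71 (j:value) for j=0..8: 0:1, 1:31, 2:38, 3:42, 4:24, 5:34, 6:60, 7:14, 8:8.
Giant-step multiplier: 31^(-9) ≡ 31^(70-9) = 31^61 ≡ 69 (mod 71).
Giant steps γ_i = 54·69^i mod 71: γ_0=54, γ_1=34 (in table at j=5).
x = i·n + j = 1·9 + 5 = 14.
Check: 31^14 ≡ 54 (mod 71).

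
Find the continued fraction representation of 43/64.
[0; 1, 2, 21]

Euclidean algorithm steps:
43 = 0 × 64 + 43
64 = 1 × 43 + 21
43 = 2 × 21 + 1
21 = 21 × 1 + 0
Continued fraction: [0; 1, 2, 21]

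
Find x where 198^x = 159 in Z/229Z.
224

Baby-step giant-step with step n = ⌈√229⌉ = 16.
Baby steps 198^j mod 229 (j:value) for j=0..15: 0:1, 1:198, 2:45, 3:208, 4:193, 5:200, 6:212, 7:69, 8:151, 9:128, 10:154, 11:35, 12:60, 13:201, 14:181, 15:114.
Giant-step multiplier: 198^(-16) ≡ 198^(228-16) = 198^212 ≡ 37 (mod 229).
Giant steps γ_i = 159·37^i mod 229: γ_0=159, γ_1=158, γ_2=121, γ_3=126, γ_4=82, γ_5=57, γ_6=48, γ_7=173, γ_8=218, γ_9=51, γ_10=55, γ_11=203, γ_12=183, γ_13=130, γ_14=1 (in table at j=0).
x = i·n + j = 14·16 + 0 = 224.
Check: 198^224 ≡ 159 (mod 229).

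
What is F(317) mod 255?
47

Matrix identity: Q^n = [[F_(n+1), F_n], [F_n, F_(n-1)]] with Q = [[1,1],[1,0]].
n = 317 = 100111101₂. Square-and-multiply, entries mod 255:
Q^1 = [[1,1],[1,0]]
Q^2 = (Q^1)² = [[2,1],[1,1]]
Q^4 = (Q^2)² = [[5,3],[3,2]]
Q^9 = (Q^4)²·Q = [[55,34],[34,21]]
Q^19 = (Q^9)²·Q = [[135,101],[101,34]]
Q^39 = (Q^19)²·Q = [[105,121],[121,239]]
Q^79 = (Q^39)²·Q = [[225,166],[166,59]]
Q^158 = (Q^79)² = [[151,224],[224,182]]
Q^317 = (Q^158)²·Q = [[179,47],[47,132]]
F_317 mod 255 = Q^317[0][1] = 47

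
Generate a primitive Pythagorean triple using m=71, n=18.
(4717, 2556, 5365)

Euclid's formula: a = m² - n², b = 2mn, c = m² + n²
m = 71, n = 18
a = 71² - 18² = 5041 - 324 = 4717
b = 2 × 71 × 18 = 2556
c = 71² + 18² = 5041 + 324 = 5365
Verification: 4717² + 2556² = 22250089 + 6533136 = 28783225 = 5365² ✓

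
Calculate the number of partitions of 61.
1121505

p(n) counts ways to write n as a sum of positive integers (order ignored).
Euler's pentagonal recurrence: p(k) = p(k-1) + p(k-2) - p(k-5) - p(k-7) + p(k-12) + p(k-15) - ... (offsets j(3j∓1)/2, signs ++--, p(0)=1, p(<0)=0).
DP table for k = 0..60: p(0)=1, p(1)=1, p(2)=2, p(3)=3, p(4)=5, p(5)=7, p(6)=11, p(7)=15, p(8)=22, p(9)=30, p(10)=42, p(11)=56, p(12)=77, p(13)=101, p(14)=135, p(15)=176, p(16)=231, p(17)=297, p(18)=385, p(19)=490, p(20)=627, p(21)=792, p(22)=1002, p(23)=1255, p(24)=1575, p(25)=1958, p(26)=2436, p(27)=3010, p(28)=3718, p(29)=4565, p(30)=5604, p(31)=6842, p(32)=8349, p(33)=10143, p(34)=12310, p(35)=14883, p(36)=17977, p(37)=21637, p(38)=26015, p(39)=31185, p(40)=37338, p(41)=44583, p(42)=53174, p(43)=63261, p(44)=75175, p(45)=89134, p(46)=105558, p(47)=124754, p(48)=147273, p(49)=173525, p(50)=204226, p(51)=239943, p(52)=281589, p(53)=329931, p(54)=386155, p(55)=451276, p(56)=526823, p(57)=614154, p(58)=715220, p(59)=831820, p(60)=966467.
Final step: p(61) = p(60) + p(59) - p(56) - p(54) + p(49) + p(46) - p(39) - p(35) + p(26) + p(21) - p(10) - p(4)
= 966467 + 831820 - 526823 - 386155 + 173525 + 105558 - 31185 - 14883 + 2436 + 792 - 42 - 5
= 1121505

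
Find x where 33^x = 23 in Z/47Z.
7

Baby-step giant-step with step n = ⌈√47⌉ = 7.
Baby steps 33^j mod 47 (j:value) for j=0..6: 0:1, 1:33, 2:8, 3:29, 4:17, 5:44, 6:42.
Giant-step multiplier: 33^(-7) ≡ 33^(46-7) = 33^39 ≡ 45 (mod 47).
Giant steps γ_i = 23·45^i mod 47: γ_0=23, γ_1=1 (in table at j=0).
x = i·n + j = 1·7 + 0 = 7.
Check: 33^7 ≡ 23 (mod 47).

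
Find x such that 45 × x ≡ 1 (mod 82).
31

gcd(45, 82) = 1, so the inverse exists.
Extended Euclidean algorithm on (82, 45):
82 = 1 × 45 + 37  ⟹  37 = (1)·82 + (-1)·45
45 = 1 × 37 + 8  ⟹  8 = (-1)·82 + (2)·45
37 = 4 × 8 + 5  ⟹  5 = (5)·82 + (-9)·45
8 = 1 × 5 + 3  ⟹  3 = (-6)·82 + (11)·45
5 = 1 × 3 + 2  ⟹  2 = (11)·82 + (-20)·45
3 = 1 × 2 + 1  ⟹  1 = (-17)·82 + (31)·45
So (31)·45 ≡ 1 (mod 82), i.e. 45^(-1) ≡ 31 (mod 82).
Check: 45 × 31 = 1395 ≡ 1 (mod 82)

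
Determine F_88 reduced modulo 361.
246

Matrix identity: Q^n = [[F_(n+1), F_n], [F_n, F_(n-1)]] with Q = [[1,1],[1,0]].
n = 88 = 1011000₂. Square-and-multiply, entries mod 361:
Q^1 = [[1,1],[1,0]]
Q^2 = (Q^1)² = [[2,1],[1,1]]
Q^5 = (Q^2)²·Q = [[8,5],[5,3]]
Q^11 = (Q^5)²·Q = [[144,89],[89,55]]
Q^22 = (Q^11)² = [[138,22],[22,116]]
Q^44 = (Q^22)² = [[34,173],[173,222]]
Q^88 = (Q^44)² = [[39,246],[246,154]]
F_88 mod 361 = Q^88[0][1] = 246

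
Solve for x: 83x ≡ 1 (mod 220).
167

gcd(83, 220) = 1, so the inverse exists.
Extended Euclidean algorithm on (220, 83):
220 = 2 × 83 + 54  ⟹  54 = (1)·220 + (-2)·83
83 = 1 × 54 + 29  ⟹  29 = (-1)·220 + (3)·83
54 = 1 × 29 + 25  ⟹  25 = (2)·220 + (-5)·83
29 = 1 × 25 + 4  ⟹  4 = (-3)·220 + (8)·83
25 = 6 × 4 + 1  ⟹  1 = (20)·220 + (-53)·83
So (-53)·83 ≡ 1 (mod 220), i.e. 83^(-1) ≡ -53 ≡ 167 (mod 220).
Check: 83 × 167 = 13861 ≡ 1 (mod 220)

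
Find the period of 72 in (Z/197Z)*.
196

197 is prime, so ord(72) divides φ(197) = 196.
Divisors of 196: 1, 2, 4, 7, 14, 28, 49, 98, 196.
Repeated squaring: 72^1 ≡ 72, 72^2 ≡ 62, 72^4 ≡ 101, 72^8 ≡ 154, 72^16 ≡ 76, 72^32 ≡ 63, 72^64 ≡ 29, 72^128 ≡ 53 (mod 197).
Test 72^d mod 197 for each divisor d in increasing order:
72^1 ≡ 72
72^2 ≡ 62
72^4 ≡ 101
72^7 = 72^4·72^2·72^1 ≡ 128
72^14 = 72^8·72^4·72^2 ≡ 33
72^28 = 72^16·72^8·72^4 ≡ 104
72^49 = 72^32·72^16·72^1 ≡ 183
72^98 = 72^64·72^32·72^2 ≡ 196
72^196 = 72^128·72^64·72^4 ≡ 1  ← first divisor giving 1
The order is 196.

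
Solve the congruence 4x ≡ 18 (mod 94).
x ≡ 28 (mod 47)

gcd(4, 94) = 2, which divides 18, so solutions exist.
Divide through by 2: 2x ≡ 9 (mod 47).
Find 2^(-1) mod 47 by the extended Euclidean algorithm:
47 = 23 × 2 + 1  ⟹  1 = (1)·47 + (-23)·2
So (-23)·2 ≡ 1 (mod 47), i.e. 2^(-1) ≡ -23 ≡ 24 (mod 47).
x ≡ 24 × 9 = 216 ≡ 28 (mod 47).
Check: 4 × 28 = 112 ≡ 18 (mod 94).
x ≡ 28 (mod 47), giving 2 solutions mod 94.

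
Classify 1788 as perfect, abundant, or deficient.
abundant

Proper divisors of 1788: sum = 1 + 2 + 3 + 4 + 6 + 12 + 149 + 298 + 447 + 596 + 894 = 2412
Since 2412 > 1788, 1788 is abundant.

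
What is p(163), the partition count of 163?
142798995930

p(n) counts ways to write n as a sum of positive integers (order ignored).
Euler's pentagonal recurrence: p(k) = p(k-1) + p(k-2) - p(k-5) - p(k-7) + p(k-12) + p(k-15) - ... (offsets j(3j∓1)/2, signs ++--, p(0)=1, p(<0)=0).
DP table for k = 0..162: p(0)=1, p(1)=1, p(2)=2, p(3)=3, p(4)=5, p(5)=7, p(6)=11, p(7)=15, p(8)=22, p(9)=30, p(10)=42, p(11)=56, p(12)=77, p(13)=101, p(14)=135, p(15)=176, p(16)=231, p(17)=297, p(18)=385, p(19)=490, p(20)=627, p(21)=792, p(22)=1002, p(23)=1255, p(24)=1575, p(25)=1958, p(26)=2436, p(27)=3010, p(28)=3718, p(29)=4565, p(30)=5604, p(31)=6842, p(32)=8349, p(33)=10143, p(34)=12310, p(35)=14883, p(36)=17977, p(37)=21637, p(38)=26015, p(39)=31185, p(40)=37338, p(41)=44583, p(42)=53174, p(43)=63261, p(44)=75175, p(45)=89134, p(46)=105558, p(47)=124754, p(48)=147273, p(49)=173525, p(50)=204226, p(51)=239943, p(52)=281589, p(53)=329931, p(54)=386155, p(55)=451276, p(56)=526823, p(57)=614154, p(58)=715220, p(59)=831820, p(60)=966467, p(61)=1121505, p(62)=1300156, p(63)=1505499, p(64)=1741630, p(65)=2012558, p(66)=2323520, p(67)=2679689, p(68)=3087735, p(69)=3554345, p(70)=4087968, p(71)=4697205, p(72)=5392783, p(73)=6185689, p(74)=7089500, p(75)=8118264, p(76)=9289091, p(77)=10619863, p(78)=12132164, p(79)=13848650, p(80)=15796476, p(81)=18004327, p(82)=20506255, p(83)=23338469, p(84)=26543660, p(85)=30167357, p(86)=34262962, p(87)=38887673, p(88)=44108109, p(89)=49995925, p(90)=56634173, p(91)=64112359, p(92)=72533807, p(93)=82010177, p(94)=92669720, p(95)=104651419, p(96)=118114304, p(97)=133230930, p(98)=150198136, p(99)=169229875, p(100)=190569292, p(101)=214481126, p(102)=241265379, p(103)=271248950, p(104)=304801365, p(105)=342325709, p(106)=384276336, p(107)=431149389, p(108)=483502844, p(109)=541946240, p(110)=607163746, p(111)=679903203, p(112)=761002156, p(113)=851376628, p(114)=952050665, p(115)=1064144451, p(116)=1188908248, p(117)=1327710076, p(118)=1482074143, p(119)=1653668665, p(120)=1844349560, p(121)=2056148051, p(122)=2291320912, p(123)=2552338241, p(124)=2841940500, p(125)=3163127352, p(126)=3519222692, p(127)=3913864295, p(128)=4351078600, p(129)=4835271870, p(130)=5371315400, p(131)=5964539504, p(132)=6620830889, p(133)=7346629512, p(134)=8149040695, p(135)=9035836076, p(136)=10015581680, p(137)=11097645016, p(138)=12292341831, p(139)=13610949895, p(140)=15065878135, p(141)=16670689208, p(142)=18440293320, p(143)=20390982757, p(144)=22540654445, p(145)=24908858009, p(146)=27517052599, p(147)=30388671978, p(148)=33549419497, p(149)=37027355200, p(150)=40853235313, p(151)=45060624582, p(152)=49686288421, p(153)=54770336324, p(154)=60356673280, p(155)=66493182097, p(156)=73232243759, p(157)=80630964769, p(158)=88751778802, p(159)=97662728555, p(160)=107438159466, p(161)=118159068427, p(162)=129913904637.
Final step: p(163) = p(162) + p(161) - p(158) - p(156) + p(151) + p(148) - p(141) - p(137) + p(128) + p(123) - p(112) - p(106) + p(93) + p(86) - p(71) - p(63) + p(46) + p(37) - p(18) - p(8)
= 129913904637 + 118159068427 - 88751778802 - 73232243759 + 45060624582 + 33549419497 - 16670689208 - 11097645016 + 4351078600 + 2552338241 - 761002156 - 384276336 + 82010177 + 34262962 - 4697205 - 1505499 + 105558 + 21637 - 385 - 22
= 142798995930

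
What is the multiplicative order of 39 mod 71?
14

71 is prime, so ord(39) divides φ(71) = 70.
Divisors of 70: 1, 2, 5, 7, 10, 14, 35, 70.
Repeated squaring: 39^1 ≡ 39, 39^2 ≡ 30, 39^4 ≡ 48, 39^8 ≡ 32, 39^16 ≡ 30, 39^32 ≡ 48, 39^64 ≡ 32 (mod 71).
Test 39^d mod 71 for each divisor d in increasing order:
39^1 ≡ 39
39^2 ≡ 30
39^5 = 39^4·39^1 ≡ 26
39^7 = 39^4·39^2·39^1 ≡ 70
39^10 = 39^8·39^2 ≡ 37
39^14 = 39^8·39^4·39^2 ≡ 1  ← first divisor giving 1
The order is 14.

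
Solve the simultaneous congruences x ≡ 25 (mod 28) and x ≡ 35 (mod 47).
1257

Using Chinese Remainder Theorem:
M = 28 × 47 = 1316
M1 = 47, M2 = 28
y1 = 47^(-1) mod 28 = 3
y2 = 28^(-1) mod 47 = 42
x = (25×47×3 + 35×28×42) mod 1316 = 1257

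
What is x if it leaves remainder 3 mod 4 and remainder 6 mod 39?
123

Using Chinese Remainder Theorem:
M = 4 × 39 = 156
M1 = 39, M2 = 4
y1 = 39^(-1) mod 4 = 3
y2 = 4^(-1) mod 39 = 10
x = (3×39×3 + 6×4×10) mod 156 = 123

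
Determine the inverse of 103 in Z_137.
4

gcd(103, 137) = 1, so the inverse exists.
Extended Euclidean algorithm on (137, 103):
137 = 1 × 103 + 34  ⟹  34 = (1)·137 + (-1)·103
103 = 3 × 34 + 1  ⟹  1 = (-3)·137 + (4)·103
So (4)·103 ≡ 1 (mod 137), i.e. 103^(-1) ≡ 4 (mod 137).
Check: 103 × 4 = 412 ≡ 1 (mod 137)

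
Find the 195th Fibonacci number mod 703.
439

Matrix identity: Q^n = [[F_(n+1), F_n], [F_n, F_(n-1)]] with Q = [[1,1],[1,0]].
n = 195 = 11000011₂. Square-and-multiply, entries mod 703:
Q^1 = [[1,1],[1,0]]
Q^3 = (Q^1)²·Q = [[3,2],[2,1]]
Q^6 = (Q^3)² = [[13,8],[8,5]]
Q^12 = (Q^6)² = [[233,144],[144,89]]
Q^24 = (Q^12)² = [[507,673],[673,537]]
Q^48 = (Q^24)² = [[651,315],[315,336]]
Q^97 = (Q^48)²·Q = [[173,697],[697,179]]
Q^195 = (Q^97)²·Q = [[436,439],[439,700]]
F_195 mod 703 = Q^195[0][1] = 439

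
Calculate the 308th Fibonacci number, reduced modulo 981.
321

Matrix identity: Q^n = [[F_(n+1), F_n], [F_n, F_(n-1)]] with Q = [[1,1],[1,0]].
n = 308 = 100110100₂. Square-and-multiply, entries mod 981:
Q^1 = [[1,1],[1,0]]
Q^2 = (Q^1)² = [[2,1],[1,1]]
Q^4 = (Q^2)² = [[5,3],[3,2]]
Q^9 = (Q^4)²·Q = [[55,34],[34,21]]
Q^19 = (Q^9)²·Q = [[879,257],[257,622]]
Q^38 = (Q^19)² = [[916,224],[224,692]]
Q^77 = (Q^38)²·Q = [[611,446],[446,165]]
Q^154 = (Q^77)² = [[314,784],[784,511]]
Q^308 = (Q^154)² = [[65,321],[321,725]]
F_308 mod 981 = Q^308[0][1] = 321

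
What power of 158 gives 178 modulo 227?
179

Baby-step giant-step with step n = ⌈√227⌉ = 16.
Baby steps 158^j mod 227 (j:value) for j=0..15: 0:1, 1:158, 2:221, 3:187, 4:36, 5:13, 6:11, 7:149, 8:161, 9:14, 10:169, 11:143, 12:121, 13:50, 14:182, 15:154.
Giant-step multiplier: 158^(-16) ≡ 158^(226-16) = 158^210 ≡ 132 (mod 227).
Giant steps γ_i = 178·132^i mod 227: γ_0=178, γ_1=115, γ_2=198, γ_3=31, γ_4=6, γ_5=111, γ_6=124, γ_7=24, γ_8=217, γ_9=42, γ_10=96, γ_11=187 (in table at j=3).
x = i·n + j = 11·16 + 3 = 179.
Check: 158^179 ≡ 178 (mod 227).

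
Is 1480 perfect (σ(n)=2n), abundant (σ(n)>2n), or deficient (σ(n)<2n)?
abundant

Proper divisors of 1480: sum = 1 + 2 + 4 + 5 + 8 + 10 + 20 + 37 + 40 + 74 + 148 + 185 + 296 + 370 + 740 = 1940
Since 1940 > 1480, 1480 is abundant.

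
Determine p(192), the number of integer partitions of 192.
1987276856363

p(n) counts ways to write n as a sum of positive integers (order ignored).
Euler's pentagonal recurrence: p(k) = p(k-1) + p(k-2) - p(k-5) - p(k-7) + p(k-12) + p(k-15) - ... (offsets j(3j∓1)/2, signs ++--, p(0)=1, p(<0)=0).
DP table for k = 0..191: p(0)=1, p(1)=1, p(2)=2, p(3)=3, p(4)=5, p(5)=7, p(6)=11, p(7)=15, p(8)=22, p(9)=30, p(10)=42, p(11)=56, p(12)=77, p(13)=101, p(14)=135, p(15)=176, p(16)=231, p(17)=297, p(18)=385, p(19)=490, p(20)=627, p(21)=792, p(22)=1002, p(23)=1255, p(24)=1575, p(25)=1958, p(26)=2436, p(27)=3010, p(28)=3718, p(29)=4565, p(30)=5604, p(31)=6842, p(32)=8349, p(33)=10143, p(34)=12310, p(35)=14883, p(36)=17977, p(37)=21637, p(38)=26015, p(39)=31185, p(40)=37338, p(41)=44583, p(42)=53174, p(43)=63261, p(44)=75175, p(45)=89134, p(46)=105558, p(47)=124754, p(48)=147273, p(49)=173525, p(50)=204226, p(51)=239943, p(52)=281589, p(53)=329931, p(54)=386155, p(55)=451276, p(56)=526823, p(57)=614154, p(58)=715220, p(59)=831820, p(60)=966467, p(61)=1121505, p(62)=1300156, p(63)=1505499, p(64)=1741630, p(65)=2012558, p(66)=2323520, p(67)=2679689, p(68)=3087735, p(69)=3554345, p(70)=4087968, p(71)=4697205, p(72)=5392783, p(73)=6185689, p(74)=7089500, p(75)=8118264, p(76)=9289091, p(77)=10619863, p(78)=12132164, p(79)=13848650, p(80)=15796476, p(81)=18004327, p(82)=20506255, p(83)=23338469, p(84)=26543660, p(85)=30167357, p(86)=34262962, p(87)=38887673, p(88)=44108109, p(89)=49995925, p(90)=56634173, p(91)=64112359, p(92)=72533807, p(93)=82010177, p(94)=92669720, p(95)=104651419, p(96)=118114304, p(97)=133230930, p(98)=150198136, p(99)=169229875, p(100)=190569292, p(101)=214481126, p(102)=241265379, p(103)=271248950, p(104)=304801365, p(105)=342325709, p(106)=384276336, p(107)=431149389, p(108)=483502844, p(109)=541946240, p(110)=607163746, p(111)=679903203, p(112)=761002156, p(113)=851376628, p(114)=952050665, p(115)=1064144451, p(116)=1188908248, p(117)=1327710076, p(118)=1482074143, p(119)=1653668665, p(120)=1844349560, p(121)=2056148051, p(122)=2291320912, p(123)=2552338241, p(124)=2841940500, p(125)=3163127352, p(126)=3519222692, p(127)=3913864295, p(128)=4351078600, p(129)=4835271870, p(130)=5371315400, p(131)=5964539504, p(132)=6620830889, p(133)=7346629512, p(134)=8149040695, p(135)=9035836076, p(136)=10015581680, p(137)=11097645016, p(138)=12292341831, p(139)=13610949895, p(140)=15065878135, p(141)=16670689208, p(142)=18440293320, p(143)=20390982757, p(144)=22540654445, p(145)=24908858009, p(146)=27517052599, p(147)=30388671978, p(148)=33549419497, p(149)=37027355200, p(150)=40853235313, p(151)=45060624582, p(152)=49686288421, p(153)=54770336324, p(154)=60356673280, p(155)=66493182097, p(156)=73232243759, p(157)=80630964769, p(158)=88751778802, p(159)=97662728555, p(160)=107438159466, p(161)=118159068427, p(162)=129913904637, p(163)=142798995930, p(164)=156919475295, p(165)=172389800255, p(166)=189334822579, p(167)=207890420102, p(168)=228204732751, p(169)=250438925115, p(170)=274768617130, p(171)=301384802048, p(172)=330495499613, p(173)=362326859895, p(174)=397125074750, p(175)=435157697830, p(176)=476715857290, p(177)=522115831195, p(178)=571701605655, p(179)=625846753120, p(180)=684957390936, p(181)=749474411781, p(182)=819876908323, p(183)=896684817527, p(184)=980462880430, p(185)=1071823774337, p(186)=1171432692373, p(187)=1280011042268, p(188)=1398341745571, p(189)=1527273599625, p(190)=1667727404093, p(191)=1820701100652.
Final step: p(192) = p(191) + p(190) - p(187) - p(185) + p(180) + p(177) - p(170) - p(166) + p(157) + p(152) - p(141) - p(135) + p(122) + p(115) - p(100) - p(92) + p(75) + p(66) - p(47) - p(37) + p(16) + p(5)
= 1820701100652 + 1667727404093 - 1280011042268 - 1071823774337 + 684957390936 + 522115831195 - 274768617130 - 189334822579 + 80630964769 + 49686288421 - 16670689208 - 9035836076 + 2291320912 + 1064144451 - 190569292 - 72533807 + 8118264 + 2323520 - 124754 - 21637 + 231 + 7
= 1987276856363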